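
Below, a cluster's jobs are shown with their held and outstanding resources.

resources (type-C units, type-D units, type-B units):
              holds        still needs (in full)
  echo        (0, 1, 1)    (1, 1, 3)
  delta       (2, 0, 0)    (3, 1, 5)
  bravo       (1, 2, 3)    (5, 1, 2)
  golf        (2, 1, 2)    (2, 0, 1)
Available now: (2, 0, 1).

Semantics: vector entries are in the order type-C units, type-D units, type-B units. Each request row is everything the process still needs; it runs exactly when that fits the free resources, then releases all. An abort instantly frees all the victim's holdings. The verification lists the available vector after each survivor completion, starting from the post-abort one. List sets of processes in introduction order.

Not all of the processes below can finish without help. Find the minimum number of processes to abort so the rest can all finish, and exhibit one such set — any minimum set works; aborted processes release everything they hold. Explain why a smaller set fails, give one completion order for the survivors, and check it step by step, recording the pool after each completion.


Minimum abort set: bravo.
Key observation: delta had no path to completion before; after the abort of bravo ((1, 2, 3) returned), step 3 is where it fits.
Why nothing smaller works: aborting no one leaves the state deadlocked as given.
Survivors finish in the order: golf, echo, delta. Walking it through (pool after the aborts first):
  pool = (3, 2, 4)
  golf: need (2, 0, 1) fits (3, 2, 4); releases (2, 1, 2), pool now (5, 3, 6)
  echo: need (1, 1, 3) fits (5, 3, 6); releases (0, 1, 1), pool now (5, 4, 7)
  delta: need (3, 1, 5) fits (5, 4, 7); releases (2, 0, 0), pool now (7, 4, 7)


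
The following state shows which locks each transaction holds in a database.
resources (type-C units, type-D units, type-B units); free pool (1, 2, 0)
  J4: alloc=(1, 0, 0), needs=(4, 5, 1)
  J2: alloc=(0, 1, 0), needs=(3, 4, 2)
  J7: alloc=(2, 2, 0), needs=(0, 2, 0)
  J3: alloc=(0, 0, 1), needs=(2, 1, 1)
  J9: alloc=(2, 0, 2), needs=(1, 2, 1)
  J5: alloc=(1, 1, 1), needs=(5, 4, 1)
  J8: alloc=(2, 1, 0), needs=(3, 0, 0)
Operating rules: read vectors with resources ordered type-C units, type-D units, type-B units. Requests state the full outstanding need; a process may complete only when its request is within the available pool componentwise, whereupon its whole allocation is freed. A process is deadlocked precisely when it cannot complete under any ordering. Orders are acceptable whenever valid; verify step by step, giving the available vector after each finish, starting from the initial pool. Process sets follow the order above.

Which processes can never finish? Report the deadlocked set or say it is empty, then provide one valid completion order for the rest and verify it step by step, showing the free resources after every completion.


Deadlocked set: J4, J2, J3, J9 and J5.
Key observation: even finishing J7, J8 leaves just (5, 5, 0) free — too little type-B units for any of the remaining processes.
One completion order for the rest: J7, J8. Walking it through:
  pool = (1, 2, 0)
  run J7 (needs (0, 2, 0), free (1, 2, 0)); after release of (2, 2, 0) the pool is (3, 4, 0)
  run J8 (needs (3, 0, 0), free (3, 4, 0)); after release of (2, 1, 0) the pool is (5, 5, 0)
The stuck group stays short no matter what:
  J4 still needs (4, 5, 1) but only (5, 5, 0) is free — short on type-B units
  J2 still needs (3, 4, 2) but only (5, 5, 0) is free — short on type-B units
  J3 still needs (2, 1, 1) but only (5, 5, 0) is free — short on type-B units
  J9 still needs (1, 2, 1) but only (5, 5, 0) is free — short on type-B units
  J5 still needs (5, 4, 1) but only (5, 5, 0) is free — short on type-B units


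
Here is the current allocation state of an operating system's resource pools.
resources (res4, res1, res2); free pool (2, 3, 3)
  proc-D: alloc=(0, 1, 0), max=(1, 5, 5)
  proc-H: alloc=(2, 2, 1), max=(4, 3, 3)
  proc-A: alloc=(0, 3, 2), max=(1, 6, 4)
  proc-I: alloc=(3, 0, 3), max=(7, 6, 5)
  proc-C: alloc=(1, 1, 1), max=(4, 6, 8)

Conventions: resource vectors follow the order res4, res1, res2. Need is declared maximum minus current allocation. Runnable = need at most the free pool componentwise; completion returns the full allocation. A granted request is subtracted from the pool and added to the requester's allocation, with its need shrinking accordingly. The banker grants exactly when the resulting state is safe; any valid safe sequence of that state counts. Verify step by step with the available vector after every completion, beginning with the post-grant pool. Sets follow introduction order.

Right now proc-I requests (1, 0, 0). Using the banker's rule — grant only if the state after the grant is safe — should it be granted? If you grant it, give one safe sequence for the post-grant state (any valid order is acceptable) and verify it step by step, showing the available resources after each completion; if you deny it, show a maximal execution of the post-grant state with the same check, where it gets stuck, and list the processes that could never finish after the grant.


DENY: after the grant no complete ordering would exist.
Key observation: once proc-A, proc-D finish, the pool peaks at (1, 7, 5) — and every remaining process still needs more res4 than that.
On the post-grant state, proc-A, proc-D is a maximal run — nothing extends it. Step-by-step check:
  pool = (1, 3, 3)
  proc-A needs (1, 3, 2) <= (1, 3, 3) -> finishes; pool += (0, 3, 2) = (1, 6, 5)
  proc-D needs (1, 4, 5) <= (1, 6, 5) -> finishes; pool += (0, 1, 0) = (1, 7, 5)
  proc-H still needs (2, 1, 2) but only (1, 7, 5) is free — short on res4
  proc-I still needs (3, 6, 2) but only (1, 7, 5) is free — short on res4
  proc-C still needs (3, 5, 7) but only (1, 7, 5) is free — short on res4 and res2
Processes that could never finish after the grant: proc-H, proc-I and proc-C.


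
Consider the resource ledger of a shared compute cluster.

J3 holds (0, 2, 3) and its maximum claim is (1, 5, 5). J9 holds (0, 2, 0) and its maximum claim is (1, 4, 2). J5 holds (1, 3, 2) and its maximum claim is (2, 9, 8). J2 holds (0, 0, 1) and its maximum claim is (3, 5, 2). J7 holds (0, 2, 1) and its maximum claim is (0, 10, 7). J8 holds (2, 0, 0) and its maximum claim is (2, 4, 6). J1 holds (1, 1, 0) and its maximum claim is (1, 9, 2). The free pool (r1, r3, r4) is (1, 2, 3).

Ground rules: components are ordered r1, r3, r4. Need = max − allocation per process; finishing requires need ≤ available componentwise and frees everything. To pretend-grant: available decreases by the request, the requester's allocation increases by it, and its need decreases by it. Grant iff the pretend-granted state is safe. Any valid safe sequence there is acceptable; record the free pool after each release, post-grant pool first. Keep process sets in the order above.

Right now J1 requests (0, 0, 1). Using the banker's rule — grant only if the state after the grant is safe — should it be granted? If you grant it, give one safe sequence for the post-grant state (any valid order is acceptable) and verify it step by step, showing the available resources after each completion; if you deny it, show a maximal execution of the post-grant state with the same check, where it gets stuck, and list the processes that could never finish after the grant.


DENY — the pretend-granted state is unsafe.
Key observation: after J9, J3 the pool peaks at (1, 6, 5), and each blocked process is short somewhere: J5 on r4; J2 on r1; J7 on r3, r4; J8 on r4; J1 on r3.
After a pretend grant, a maximal execution: J9, J3 — then nothing else fits. Verifying each step:
  pool = (1, 2, 2)
  J9 needs (1, 2, 2) <= (1, 2, 2) -> finishes; pool += (0, 2, 0) = (1, 4, 2)
  J3 needs (1, 3, 2) <= (1, 4, 2) -> finishes; pool += (0, 2, 3) = (1, 6, 5)
  J5 still needs (1, 6, 6) but only (1, 6, 5) is free — short on r4
  J2 still needs (3, 5, 1) but only (1, 6, 5) is free — short on r1
  J7 still needs (0, 8, 6) but only (1, 6, 5) is free — short on r3 and r4
  J8 still needs (0, 4, 6) but only (1, 6, 5) is free — short on r4
  J1 still needs (0, 8, 1) but only (1, 6, 5) is free — short on r3
Processes that could never finish after the grant: J5, J2, J7, J8 and J1.


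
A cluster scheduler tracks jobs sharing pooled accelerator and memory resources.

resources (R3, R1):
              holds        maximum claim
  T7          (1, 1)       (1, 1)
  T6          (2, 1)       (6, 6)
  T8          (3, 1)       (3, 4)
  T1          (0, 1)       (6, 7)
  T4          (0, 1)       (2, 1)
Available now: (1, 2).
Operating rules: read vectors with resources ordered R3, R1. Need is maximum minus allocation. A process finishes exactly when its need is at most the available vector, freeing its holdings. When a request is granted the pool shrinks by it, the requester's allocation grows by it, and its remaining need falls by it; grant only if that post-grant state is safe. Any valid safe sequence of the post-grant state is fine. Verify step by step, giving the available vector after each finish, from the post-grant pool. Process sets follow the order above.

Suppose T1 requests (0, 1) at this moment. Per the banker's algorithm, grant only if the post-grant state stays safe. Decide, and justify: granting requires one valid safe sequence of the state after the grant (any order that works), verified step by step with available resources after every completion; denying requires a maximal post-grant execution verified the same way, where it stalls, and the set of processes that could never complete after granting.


DENY: after the grant no complete ordering would exist.
Key observation: after T7, T4, T8 complete, (5, 4) is the best the pool ever gets, yet each leftover process wants more R1.
Pretend the grant happened; the run T7, T4, T8 goes as far as possible. Walking it through:
  pool = (1, 1)
  T7: need (0, 0) fits (1, 1); releases (1, 1), pool now (2, 2)
  T4: need (2, 0) fits (2, 2); releases (0, 1), pool now (2, 3)
  T8: need (0, 3) fits (2, 3); releases (3, 1), pool now (5, 4)
  T6 cannot run: need (4, 5) vs free (5, 4) (insufficient R1)
  T1 cannot run: need (6, 5) vs free (5, 4) (insufficient R3 and R1)
Processes that could never finish after the grant: T6 and T1.


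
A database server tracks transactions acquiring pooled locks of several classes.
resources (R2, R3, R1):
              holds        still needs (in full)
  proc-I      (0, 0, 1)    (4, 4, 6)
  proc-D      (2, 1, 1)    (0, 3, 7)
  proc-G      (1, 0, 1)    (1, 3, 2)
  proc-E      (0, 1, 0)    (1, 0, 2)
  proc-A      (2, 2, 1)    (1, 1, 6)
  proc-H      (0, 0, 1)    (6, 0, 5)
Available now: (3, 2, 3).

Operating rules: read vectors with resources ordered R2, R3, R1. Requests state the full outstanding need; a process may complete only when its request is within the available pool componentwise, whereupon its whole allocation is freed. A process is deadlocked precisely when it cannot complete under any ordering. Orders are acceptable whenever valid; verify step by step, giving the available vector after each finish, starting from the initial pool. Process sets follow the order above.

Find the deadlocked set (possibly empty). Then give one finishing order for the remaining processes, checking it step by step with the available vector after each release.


Deadlocked set: proc-I, proc-D, proc-A and proc-H.
Key observation: R1 is the bottleneck — with proc-E, proc-G done the pool holds (4, 3, 4), short of every remaining need.
One completion order for the rest: proc-E, proc-G. Walking it through:
  pool = (3, 2, 3)
  run proc-E (needs (1, 0, 2), free (3, 2, 3)); after release of (0, 1, 0) the pool is (3, 3, 3)
  run proc-G (needs (1, 3, 2), free (3, 3, 3)); after release of (1, 0, 1) the pool is (4, 3, 4)
The blocked processes can never fit:
  blocked: proc-I wants (4, 4, 6), pool (4, 3, 4) — not enough R3 and R1
  blocked: proc-D wants (0, 3, 7), pool (4, 3, 4) — not enough R1
  blocked: proc-A wants (1, 1, 6), pool (4, 3, 4) — not enough R1
  blocked: proc-H wants (6, 0, 5), pool (4, 3, 4) — not enough R2 and R1


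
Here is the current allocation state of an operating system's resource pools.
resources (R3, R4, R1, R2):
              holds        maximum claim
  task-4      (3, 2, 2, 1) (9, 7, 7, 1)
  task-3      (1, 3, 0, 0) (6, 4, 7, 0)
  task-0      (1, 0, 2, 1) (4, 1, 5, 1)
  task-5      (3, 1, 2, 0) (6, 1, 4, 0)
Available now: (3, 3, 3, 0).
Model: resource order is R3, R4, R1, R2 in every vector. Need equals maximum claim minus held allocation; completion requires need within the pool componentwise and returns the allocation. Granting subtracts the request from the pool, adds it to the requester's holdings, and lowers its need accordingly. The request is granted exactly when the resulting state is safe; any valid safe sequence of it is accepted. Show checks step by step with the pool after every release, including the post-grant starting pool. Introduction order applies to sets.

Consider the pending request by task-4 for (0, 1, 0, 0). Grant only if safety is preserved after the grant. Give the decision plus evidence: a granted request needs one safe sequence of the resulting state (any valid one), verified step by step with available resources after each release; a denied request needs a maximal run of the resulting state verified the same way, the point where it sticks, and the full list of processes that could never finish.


GRANT — the state after the grant stays safe, e.g. via task-5, task-0, task-3, task-4.
Key observation: post-grant, (3, 2, 3, 0) remains, and an order beginning with task-5 completes everyone.
Check on the post-grant state, step by step:
  pool = (3, 2, 3, 0)
  run task-5 (needs (3, 0, 2, 0), free (3, 2, 3, 0)); after release of (3, 1, 2, 0) the pool is (6, 3, 5, 0)
  run task-0 (needs (3, 1, 3, 0), free (6, 3, 5, 0)); after release of (1, 0, 2, 1) the pool is (7, 3, 7, 1)
  run task-3 (needs (5, 1, 7, 0), free (7, 3, 7, 1)); after release of (1, 3, 0, 0) the pool is (8, 6, 7, 1)
  run task-4 (needs (6, 4, 5, 0), free (8, 6, 7, 1)); after release of (3, 3, 2, 1) the pool is (11, 9, 9, 2)


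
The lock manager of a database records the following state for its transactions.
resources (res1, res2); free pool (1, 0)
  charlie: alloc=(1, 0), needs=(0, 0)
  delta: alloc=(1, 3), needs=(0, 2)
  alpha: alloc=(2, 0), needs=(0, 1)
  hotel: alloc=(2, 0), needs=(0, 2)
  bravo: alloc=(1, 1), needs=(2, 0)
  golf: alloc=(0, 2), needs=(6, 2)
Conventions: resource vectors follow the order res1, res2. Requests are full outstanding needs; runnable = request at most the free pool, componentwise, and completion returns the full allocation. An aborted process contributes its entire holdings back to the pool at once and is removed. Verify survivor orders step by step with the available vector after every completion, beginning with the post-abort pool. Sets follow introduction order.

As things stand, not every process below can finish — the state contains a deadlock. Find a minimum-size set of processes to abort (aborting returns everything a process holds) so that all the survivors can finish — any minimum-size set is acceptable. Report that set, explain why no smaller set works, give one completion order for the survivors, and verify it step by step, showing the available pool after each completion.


Minimum abort set: delta.
Key observation: the deadlocked hotel becomes finishable only because delta released (1, 3); it completes at step 4 below.
No smaller set exists: with zero aborts the deadlock remains.
One survivor order: alpha, bravo, charlie, hotel, golf. Check, step by step (post-abort pool first):
  pool = (2, 3)
  alpha needs (0, 1) <= (2, 3) -> finishes; pool += (2, 0) = (4, 3)
  bravo needs (2, 0) <= (4, 3) -> finishes; pool += (1, 1) = (5, 4)
  charlie needs (0, 0) <= (5, 4) -> finishes; pool += (1, 0) = (6, 4)
  hotel needs (0, 2) <= (6, 4) -> finishes; pool += (2, 0) = (8, 4)
  golf needs (6, 2) <= (8, 4) -> finishes; pool += (0, 2) = (8, 6)


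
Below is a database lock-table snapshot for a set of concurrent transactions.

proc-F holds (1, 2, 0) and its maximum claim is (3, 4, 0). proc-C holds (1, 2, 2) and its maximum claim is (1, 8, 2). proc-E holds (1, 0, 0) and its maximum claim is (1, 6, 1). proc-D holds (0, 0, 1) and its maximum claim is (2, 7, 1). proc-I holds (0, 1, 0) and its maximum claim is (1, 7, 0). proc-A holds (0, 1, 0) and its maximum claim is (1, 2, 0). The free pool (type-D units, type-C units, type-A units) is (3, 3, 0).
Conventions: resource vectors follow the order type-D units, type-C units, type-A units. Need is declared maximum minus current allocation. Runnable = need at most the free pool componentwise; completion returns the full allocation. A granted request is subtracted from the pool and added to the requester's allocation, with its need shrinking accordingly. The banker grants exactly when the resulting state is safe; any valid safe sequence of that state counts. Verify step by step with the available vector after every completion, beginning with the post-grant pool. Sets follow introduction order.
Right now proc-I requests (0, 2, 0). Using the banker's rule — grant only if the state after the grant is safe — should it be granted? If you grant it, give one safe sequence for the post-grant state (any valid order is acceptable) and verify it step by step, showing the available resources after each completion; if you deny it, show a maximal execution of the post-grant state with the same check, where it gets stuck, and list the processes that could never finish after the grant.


GRANT. The post-grant state is safe; one safe sequence: proc-A, proc-F, proc-I, proc-D, proc-C, proc-E.
Key observation: granting shrinks the pool to (3, 1, 0), yet proc-A still fits and the chain goes through.
Verifying the post-grant state step by step:
  pool = (3, 1, 0)
  proc-A needs (1, 1, 0) <= (3, 1, 0) -> finishes; pool += (0, 1, 0) = (3, 2, 0)
  proc-F needs (2, 2, 0) <= (3, 2, 0) -> finishes; pool += (1, 2, 0) = (4, 4, 0)
  proc-I needs (1, 4, 0) <= (4, 4, 0) -> finishes; pool += (0, 3, 0) = (4, 7, 0)
  proc-D needs (2, 7, 0) <= (4, 7, 0) -> finishes; pool += (0, 0, 1) = (4, 7, 1)
  proc-C needs (0, 6, 0) <= (4, 7, 1) -> finishes; pool += (1, 2, 2) = (5, 9, 3)
  proc-E needs (0, 6, 1) <= (5, 9, 3) -> finishes; pool += (1, 0, 0) = (6, 9, 3)


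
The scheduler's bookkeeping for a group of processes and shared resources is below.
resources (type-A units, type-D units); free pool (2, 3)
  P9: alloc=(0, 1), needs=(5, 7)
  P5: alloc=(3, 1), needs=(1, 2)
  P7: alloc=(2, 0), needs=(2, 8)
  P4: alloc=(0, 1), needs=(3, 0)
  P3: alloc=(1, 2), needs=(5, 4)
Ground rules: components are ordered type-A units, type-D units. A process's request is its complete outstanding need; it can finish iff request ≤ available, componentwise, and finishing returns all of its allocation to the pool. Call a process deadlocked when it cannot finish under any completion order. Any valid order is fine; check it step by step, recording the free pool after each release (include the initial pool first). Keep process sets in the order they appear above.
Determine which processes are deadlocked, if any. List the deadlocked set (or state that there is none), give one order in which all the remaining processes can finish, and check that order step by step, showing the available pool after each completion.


Nothing here is deadlocked.
Key observation: P5 fits the free pool immediately, and its release cascades until everyone finishes.
A valid finishing order for the others: P5, P3, P4, P9, P7. Check, step by step:
  pool = (2, 3)
  P5: need (1, 2) fits (2, 3); releases (3, 1), pool now (5, 4)
  P3: need (5, 4) fits (5, 4); releases (1, 2), pool now (6, 6)
  P4: need (3, 0) fits (6, 6); releases (0, 1), pool now (6, 7)
  P9: need (5, 7) fits (6, 7); releases (0, 1), pool now (6, 8)
  P7: need (2, 8) fits (6, 8); releases (2, 0), pool now (8, 8)


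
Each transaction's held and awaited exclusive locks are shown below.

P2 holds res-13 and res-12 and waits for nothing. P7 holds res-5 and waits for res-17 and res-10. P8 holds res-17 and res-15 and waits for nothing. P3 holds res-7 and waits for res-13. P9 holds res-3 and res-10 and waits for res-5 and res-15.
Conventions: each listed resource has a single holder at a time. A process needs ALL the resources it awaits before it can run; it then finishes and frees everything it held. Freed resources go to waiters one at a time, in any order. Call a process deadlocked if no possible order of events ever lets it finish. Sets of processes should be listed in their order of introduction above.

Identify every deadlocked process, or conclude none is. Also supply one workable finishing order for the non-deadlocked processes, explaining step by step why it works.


Deadlocked set: P7 and P9.
Key observation: the cycle P7 -> P9 -> P7 can never break — each member waits on the next; no other process is dragged down with it.
The rest can finish in the order P2, P8, P3.
Check, step by step:
  P2 waits on nothing -> runs at once and releases res-13 and res-12
  P8 waits on nothing -> runs at once and releases res-17 and res-15
  P3: everything it awaited (res-13) is free; runs, freeing res-7


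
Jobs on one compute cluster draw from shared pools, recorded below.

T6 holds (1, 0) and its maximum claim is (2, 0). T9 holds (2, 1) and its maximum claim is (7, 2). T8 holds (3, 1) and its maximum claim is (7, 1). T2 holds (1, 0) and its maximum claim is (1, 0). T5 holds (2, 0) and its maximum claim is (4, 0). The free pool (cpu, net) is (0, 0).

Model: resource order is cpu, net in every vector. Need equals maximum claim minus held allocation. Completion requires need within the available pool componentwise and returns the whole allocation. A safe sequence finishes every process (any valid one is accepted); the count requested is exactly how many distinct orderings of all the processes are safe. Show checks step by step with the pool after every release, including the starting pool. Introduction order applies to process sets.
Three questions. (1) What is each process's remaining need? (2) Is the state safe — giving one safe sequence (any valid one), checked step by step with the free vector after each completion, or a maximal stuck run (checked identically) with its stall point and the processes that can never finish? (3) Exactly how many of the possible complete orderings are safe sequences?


(1) Need matrix, components ordered cpu, net:
  T6: (1, 0)
  T9: (5, 1)
  T8: (4, 0)
  T2: (0, 0)
  T5: (2, 0)
(2) The state is SAFE; one workable sequence: T2, T6, T5, T8, T9.
Key observation: T6 marks the first exact bind of the order: its need (1, 0) fits the free (1, 0) with zero slack on a requested resource.
Verifying each step:
  pool = (0, 0)
  run T2 (needs (0, 0), free (0, 0)); after release of (1, 0) the pool is (1, 0)
  run T6 (needs (1, 0), free (1, 0)); after release of (1, 0) the pool is (2, 0)
  run T5 (needs (2, 0), free (2, 0)); after release of (2, 0) the pool is (4, 0)
  run T8 (needs (4, 0), free (4, 0)); after release of (3, 1) the pool is (7, 1)
  run T9 (needs (5, 1), free (7, 1)); after release of (2, 1) the pool is (9, 2)
(3) Precisely 1 of the possible complete orderings is a safe sequence.


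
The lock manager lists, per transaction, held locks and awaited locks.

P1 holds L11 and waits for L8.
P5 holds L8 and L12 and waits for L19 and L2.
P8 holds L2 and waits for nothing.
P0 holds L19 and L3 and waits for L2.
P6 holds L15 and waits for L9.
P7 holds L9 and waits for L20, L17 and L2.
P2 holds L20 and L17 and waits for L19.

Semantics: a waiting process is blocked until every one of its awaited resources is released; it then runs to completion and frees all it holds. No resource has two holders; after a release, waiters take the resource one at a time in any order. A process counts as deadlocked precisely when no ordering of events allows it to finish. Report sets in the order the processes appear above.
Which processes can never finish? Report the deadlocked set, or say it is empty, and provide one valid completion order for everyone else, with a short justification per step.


Nothing here is deadlocked.
Key observation: the wait relation is loop-free; peeling off processes with no waits unwinds the whole state.
One completion order for the rest: P8, P0, P2, P5, P7, P1, P6.
Walking it through:
  P8 waits on nothing -> runs at once and releases L2
  P0: everything it awaited (L2) is free; runs, freeing L19 and L3
  P2: everything it awaited (L19) is free; runs, freeing L20 and L17
  P5: everything it awaited (L19 and L2) is free; runs, freeing L8 and L12
  P7: everything it awaited (L20, L17 and L2) is free; runs, freeing L9
  P1: everything it awaited (L8) is free; runs, freeing L11
  P6: everything it awaited (L9) is free; runs, freeing L15


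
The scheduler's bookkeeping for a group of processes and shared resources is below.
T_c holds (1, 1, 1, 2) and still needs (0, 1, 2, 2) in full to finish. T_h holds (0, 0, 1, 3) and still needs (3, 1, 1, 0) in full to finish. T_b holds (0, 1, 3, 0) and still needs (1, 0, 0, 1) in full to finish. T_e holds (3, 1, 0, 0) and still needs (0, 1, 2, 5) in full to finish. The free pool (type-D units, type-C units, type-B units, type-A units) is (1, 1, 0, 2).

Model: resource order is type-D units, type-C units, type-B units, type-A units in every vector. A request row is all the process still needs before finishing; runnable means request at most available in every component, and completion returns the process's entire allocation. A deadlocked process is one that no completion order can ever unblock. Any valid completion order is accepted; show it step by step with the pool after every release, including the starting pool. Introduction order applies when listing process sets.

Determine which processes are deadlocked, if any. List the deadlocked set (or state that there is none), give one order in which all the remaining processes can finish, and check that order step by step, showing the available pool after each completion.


The deadlocked set is T_h and T_e.
Key observation: after T_b, T_c the pool peaks at (2, 3, 4, 4), and each blocked process is short somewhere: T_h on type-D units; T_e on type-A units.
The rest can finish in the order T_b, T_c. Check, step by step:
  pool = (1, 1, 0, 2)
  T_b needs (1, 0, 0, 1) <= (1, 1, 0, 2) -> finishes; pool += (0, 1, 3, 0) = (1, 2, 3, 2)
  T_c needs (0, 1, 2, 2) <= (1, 2, 3, 2) -> finishes; pool += (1, 1, 1, 2) = (2, 3, 4, 4)
The stuck group stays short no matter what:
  blocked: T_h wants (3, 1, 1, 0), pool (2, 3, 4, 4) — not enough type-D units
  blocked: T_e wants (0, 1, 2, 5), pool (2, 3, 4, 4) — not enough type-A units


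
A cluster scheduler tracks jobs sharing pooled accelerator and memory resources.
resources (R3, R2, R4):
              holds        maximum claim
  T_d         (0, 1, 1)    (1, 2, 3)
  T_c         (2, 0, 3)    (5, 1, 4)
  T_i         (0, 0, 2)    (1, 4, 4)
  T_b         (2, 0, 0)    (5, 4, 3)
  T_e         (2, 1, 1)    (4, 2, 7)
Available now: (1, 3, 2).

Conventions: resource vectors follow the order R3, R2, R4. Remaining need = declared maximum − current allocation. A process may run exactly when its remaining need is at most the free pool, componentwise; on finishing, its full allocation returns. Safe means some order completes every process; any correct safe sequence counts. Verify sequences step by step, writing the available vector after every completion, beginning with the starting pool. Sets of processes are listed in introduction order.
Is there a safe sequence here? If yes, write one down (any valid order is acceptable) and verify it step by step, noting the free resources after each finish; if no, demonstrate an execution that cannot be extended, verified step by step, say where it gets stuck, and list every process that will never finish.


UNSAFE.
Key observation: T_d, T_i can finish, but then (1, 4, 5) is all there is, and the blocked group's R3 demands exceed it.
A maximal execution: T_d, T_i — then nothing else fits. Step-by-step check:
  pool = (1, 3, 2)
  run T_d (needs (1, 1, 2), free (1, 3, 2)); after release of (0, 1, 1) the pool is (1, 4, 3)
  run T_i (needs (1, 4, 2), free (1, 4, 3)); after release of (0, 0, 2) the pool is (1, 4, 5)
  blocked: T_c wants (3, 1, 1), pool (1, 4, 5) — not enough R3
  blocked: T_b wants (3, 4, 3), pool (1, 4, 5) — not enough R3
  blocked: T_e wants (2, 1, 6), pool (1, 4, 5) — not enough R3 and R4
Never able to finish: T_c, T_b and T_e.


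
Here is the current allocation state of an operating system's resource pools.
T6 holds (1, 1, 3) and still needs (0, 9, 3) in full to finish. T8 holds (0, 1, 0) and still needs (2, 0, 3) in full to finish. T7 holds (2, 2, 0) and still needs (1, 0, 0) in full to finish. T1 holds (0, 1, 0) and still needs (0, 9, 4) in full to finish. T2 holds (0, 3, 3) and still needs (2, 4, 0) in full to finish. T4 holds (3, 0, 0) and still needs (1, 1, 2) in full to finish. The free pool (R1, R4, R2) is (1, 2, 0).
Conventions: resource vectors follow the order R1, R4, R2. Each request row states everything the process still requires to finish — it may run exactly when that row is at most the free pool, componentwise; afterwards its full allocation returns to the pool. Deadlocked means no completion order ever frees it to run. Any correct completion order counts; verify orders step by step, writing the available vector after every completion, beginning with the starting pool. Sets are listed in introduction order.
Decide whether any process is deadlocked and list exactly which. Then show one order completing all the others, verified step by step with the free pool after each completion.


Deadlocked: T6 and T1.
Key observation: no order helps: past T7, T2, T8, T4, the free pool tops out at (6, 8, 3), below what each blocked process needs in R4.
The rest can finish in the order T7, T2, T8, T4. Step-by-step check:
  pool = (1, 2, 0)
  run T7 (needs (1, 0, 0), free (1, 2, 0)); after release of (2, 2, 0) the pool is (3, 4, 0)
  run T2 (needs (2, 4, 0), free (3, 4, 0)); after release of (0, 3, 3) the pool is (3, 7, 3)
  run T8 (needs (2, 0, 3), free (3, 7, 3)); after release of (0, 1, 0) the pool is (3, 8, 3)
  run T4 (needs (1, 1, 2), free (3, 8, 3)); after release of (3, 0, 0) the pool is (6, 8, 3)
The stuck group stays short no matter what:
  T6 cannot run: need (0, 9, 3) vs free (6, 8, 3) (insufficient R4)
  T1 cannot run: need (0, 9, 4) vs free (6, 8, 3) (insufficient R4 and R2)


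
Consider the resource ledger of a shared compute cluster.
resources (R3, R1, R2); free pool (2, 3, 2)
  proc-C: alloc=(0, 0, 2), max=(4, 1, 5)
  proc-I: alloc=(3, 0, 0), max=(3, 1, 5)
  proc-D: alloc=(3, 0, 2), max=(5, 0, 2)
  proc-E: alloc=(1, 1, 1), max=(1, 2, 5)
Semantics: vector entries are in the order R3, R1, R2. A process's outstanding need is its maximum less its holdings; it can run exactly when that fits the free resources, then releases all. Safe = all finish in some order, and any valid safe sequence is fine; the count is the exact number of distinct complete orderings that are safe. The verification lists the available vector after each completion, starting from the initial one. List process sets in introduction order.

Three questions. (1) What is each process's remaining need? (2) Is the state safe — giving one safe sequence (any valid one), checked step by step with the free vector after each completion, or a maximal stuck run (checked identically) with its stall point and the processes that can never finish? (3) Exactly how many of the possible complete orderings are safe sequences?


(1) Outstanding need per process (order R3, R1, R2):
  proc-C: (4, 1, 3)
  proc-I: (0, 1, 5)
  proc-D: (2, 0, 0)
  proc-E: (0, 1, 4)
(2) The state is SAFE; one workable sequence: proc-D, proc-C, proc-I, proc-E.
Key observation: reading the order forward, proc-D is the first process whose need (2, 0, 0) meets the free pool (2, 3, 2) exactly on a resource it requests.
Walking it through:
  pool = (2, 3, 2)
  proc-D: need (2, 0, 0) fits (2, 3, 2); releases (3, 0, 2), pool now (5, 3, 4)
  proc-C: need (4, 1, 3) fits (5, 3, 4); releases (0, 0, 2), pool now (5, 3, 6)
  proc-I: need (0, 1, 5) fits (5, 3, 6); releases (3, 0, 0), pool now (8, 3, 6)
  proc-E: need (0, 1, 4) fits (8, 3, 6); releases (1, 1, 1), pool now (9, 4, 7)
(3) Precisely 4 of the possible complete orderings are safe sequences.


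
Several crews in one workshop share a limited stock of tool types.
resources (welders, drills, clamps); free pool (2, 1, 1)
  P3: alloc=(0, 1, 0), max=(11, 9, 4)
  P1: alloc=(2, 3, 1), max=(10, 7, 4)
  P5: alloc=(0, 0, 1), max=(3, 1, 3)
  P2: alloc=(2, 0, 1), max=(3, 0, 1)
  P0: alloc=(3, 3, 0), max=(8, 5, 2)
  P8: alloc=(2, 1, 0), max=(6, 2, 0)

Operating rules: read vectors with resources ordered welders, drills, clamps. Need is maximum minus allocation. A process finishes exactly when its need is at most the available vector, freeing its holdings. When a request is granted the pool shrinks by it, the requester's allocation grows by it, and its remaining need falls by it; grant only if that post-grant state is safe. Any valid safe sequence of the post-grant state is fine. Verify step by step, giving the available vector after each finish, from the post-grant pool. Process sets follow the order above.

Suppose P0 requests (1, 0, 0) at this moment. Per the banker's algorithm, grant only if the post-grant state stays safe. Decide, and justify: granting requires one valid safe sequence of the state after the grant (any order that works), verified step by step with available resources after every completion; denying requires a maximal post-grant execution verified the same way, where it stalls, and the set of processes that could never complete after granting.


DENY. Granting would leave the state unsafe.
Key observation: welders is the bottleneck — with P2, P5 done the pool holds (3, 1, 3), short of every remaining need.
On the post-grant state, P2, P5 is a maximal run — nothing extends it. Step-by-step check:
  pool = (1, 1, 1)
  P2 needs (1, 0, 0) <= (1, 1, 1) -> finishes; pool += (2, 0, 1) = (3, 1, 2)
  P5 needs (3, 1, 2) <= (3, 1, 2) -> finishes; pool += (0, 0, 1) = (3, 1, 3)
  blocked: P3 wants (11, 8, 4), pool (3, 1, 3) — not enough welders, drills and clamps
  blocked: P1 wants (8, 4, 3), pool (3, 1, 3) — not enough welders and drills
  blocked: P0 wants (4, 2, 2), pool (3, 1, 3) — not enough welders and drills
  blocked: P8 wants (4, 1, 0), pool (3, 1, 3) — not enough welders
Had the request been granted, P3, P1, P0 and P8 could never finish.


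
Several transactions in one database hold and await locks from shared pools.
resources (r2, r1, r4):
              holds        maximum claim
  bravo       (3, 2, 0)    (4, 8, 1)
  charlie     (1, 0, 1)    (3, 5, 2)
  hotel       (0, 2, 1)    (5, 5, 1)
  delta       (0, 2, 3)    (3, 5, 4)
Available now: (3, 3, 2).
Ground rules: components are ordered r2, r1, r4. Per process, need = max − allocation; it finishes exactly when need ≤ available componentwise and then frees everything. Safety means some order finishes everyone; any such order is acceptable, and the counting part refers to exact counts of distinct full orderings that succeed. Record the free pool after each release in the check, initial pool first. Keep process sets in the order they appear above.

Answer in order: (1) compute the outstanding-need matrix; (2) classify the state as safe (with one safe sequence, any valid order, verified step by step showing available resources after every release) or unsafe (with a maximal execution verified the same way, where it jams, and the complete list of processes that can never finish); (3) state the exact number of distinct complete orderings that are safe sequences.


(1) Outstanding need per process (order r2, r1, r4):
  bravo: (1, 6, 1)
  charlie: (2, 5, 1)
  hotel: (5, 3, 0)
  delta: (3, 3, 1)
(2) UNSAFE.
Key observation: after delta, charlie the pool peaks at (4, 5, 6), and each blocked process is short somewhere: bravo on r1; hotel on r2.
The run delta, charlie cannot be extended any further. Walking it through:
  pool = (3, 3, 2)
  run delta (needs (3, 3, 1), free (3, 3, 2)); after release of (0, 2, 3) the pool is (3, 5, 5)
  run charlie (needs (2, 5, 1), free (3, 5, 5)); after release of (1, 0, 1) the pool is (4, 5, 6)
  bravo cannot run: need (1, 6, 1) vs free (4, 5, 6) (insufficient r1)
  hotel cannot run: need (5, 3, 0) vs free (4, 5, 6) (insufficient r2)
Permanently blocked: bravo and hotel.
(3) Precisely 0 of the possible complete orderings are safe sequences.


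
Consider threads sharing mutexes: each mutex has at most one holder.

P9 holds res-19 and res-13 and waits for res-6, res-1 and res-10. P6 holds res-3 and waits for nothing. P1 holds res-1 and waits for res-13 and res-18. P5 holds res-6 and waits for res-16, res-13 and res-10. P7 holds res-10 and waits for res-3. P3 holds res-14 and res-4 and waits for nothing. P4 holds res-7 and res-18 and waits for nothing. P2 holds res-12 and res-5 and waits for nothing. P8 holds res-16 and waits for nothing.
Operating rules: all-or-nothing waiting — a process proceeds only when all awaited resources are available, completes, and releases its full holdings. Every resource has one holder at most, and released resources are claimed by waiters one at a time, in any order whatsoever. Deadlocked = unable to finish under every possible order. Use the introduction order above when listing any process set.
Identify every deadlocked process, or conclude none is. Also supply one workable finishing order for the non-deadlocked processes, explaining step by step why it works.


The deadlocked set is P9, P1 and P5.
Key observation: P9 -> P1 -> P9 is a circular wait — nothing in it can go first; P5 is caught in further circular waits.
A valid finishing order for the others: P2, P6, P4, P7, P8, P3.
Walking it through:
  P2 waits on nothing -> runs at once and releases res-12 and res-5
  P6 waits on nothing -> runs at once and releases res-3
  P4 waits on nothing -> runs at once and releases res-7 and res-18
  P7: everything it awaited (res-3) is free; runs, freeing res-10
  P8 waits on nothing -> runs at once and releases res-16
  P3 waits on nothing -> runs at once and releases res-14 and res-4


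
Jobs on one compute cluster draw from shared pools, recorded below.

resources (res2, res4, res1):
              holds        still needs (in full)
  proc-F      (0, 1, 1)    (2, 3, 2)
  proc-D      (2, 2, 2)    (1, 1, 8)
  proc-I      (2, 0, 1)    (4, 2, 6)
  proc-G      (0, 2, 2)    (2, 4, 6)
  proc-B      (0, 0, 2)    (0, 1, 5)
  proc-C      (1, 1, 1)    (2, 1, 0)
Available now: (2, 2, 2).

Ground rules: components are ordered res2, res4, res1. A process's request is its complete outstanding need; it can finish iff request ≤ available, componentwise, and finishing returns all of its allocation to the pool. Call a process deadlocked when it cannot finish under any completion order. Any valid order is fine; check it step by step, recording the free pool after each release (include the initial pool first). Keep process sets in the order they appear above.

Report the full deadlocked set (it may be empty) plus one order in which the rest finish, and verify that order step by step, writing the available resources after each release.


Deadlocked: proc-D, proc-I, proc-G and proc-B.
Key observation: no order helps: past proc-C, proc-F, the free pool tops out at (3, 4, 4), below what each blocked process needs in res1.
The rest can finish in the order proc-C, proc-F. Verifying each step:
  pool = (2, 2, 2)
  proc-C: need (2, 1, 0) fits (2, 2, 2); releases (1, 1, 1), pool now (3, 3, 3)
  proc-F: need (2, 3, 2) fits (3, 3, 3); releases (0, 1, 1), pool now (3, 4, 4)
None of the blocked processes ever fits:
  blocked: proc-D wants (1, 1, 8), pool (3, 4, 4) — not enough res1
  blocked: proc-I wants (4, 2, 6), pool (3, 4, 4) — not enough res2 and res1
  blocked: proc-G wants (2, 4, 6), pool (3, 4, 4) — not enough res1
  blocked: proc-B wants (0, 1, 5), pool (3, 4, 4) — not enough res1


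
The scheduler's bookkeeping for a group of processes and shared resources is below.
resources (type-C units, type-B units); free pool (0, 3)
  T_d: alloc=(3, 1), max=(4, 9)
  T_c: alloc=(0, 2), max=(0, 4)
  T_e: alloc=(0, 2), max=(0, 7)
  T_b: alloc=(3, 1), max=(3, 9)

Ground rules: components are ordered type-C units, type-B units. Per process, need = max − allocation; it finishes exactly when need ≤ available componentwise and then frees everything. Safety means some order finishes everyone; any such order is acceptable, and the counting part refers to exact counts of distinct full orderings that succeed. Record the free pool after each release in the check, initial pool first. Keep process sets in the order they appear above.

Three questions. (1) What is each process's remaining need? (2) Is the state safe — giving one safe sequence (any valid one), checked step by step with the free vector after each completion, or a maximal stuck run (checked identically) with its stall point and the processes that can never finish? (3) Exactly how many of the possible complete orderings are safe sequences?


(1) Remaining need (order type-C units, type-B units):
  T_d: (1, 8)
  T_c: (0, 2)
  T_e: (0, 5)
  T_b: (0, 8)
(2) UNSAFE.
Key observation: type-B units is the bottleneck — with T_c, T_e done the pool holds (0, 7), short of every remaining need.
Going as far as possible: T_c, T_e; after that, nothing fits. Verifying each step:
  pool = (0, 3)
  run T_c (needs (0, 2), free (0, 3)); after release of (0, 2) the pool is (0, 5)
  run T_e (needs (0, 5), free (0, 5)); after release of (0, 2) the pool is (0, 7)
  blocked: T_d wants (1, 8), pool (0, 7) — not enough type-C units and type-B units
  blocked: T_b wants (0, 8), pool (0, 7) — not enough type-B units
Never able to finish: T_d and T_b.
(3) Exactly 0 of the possible complete orderings are safe sequences.
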